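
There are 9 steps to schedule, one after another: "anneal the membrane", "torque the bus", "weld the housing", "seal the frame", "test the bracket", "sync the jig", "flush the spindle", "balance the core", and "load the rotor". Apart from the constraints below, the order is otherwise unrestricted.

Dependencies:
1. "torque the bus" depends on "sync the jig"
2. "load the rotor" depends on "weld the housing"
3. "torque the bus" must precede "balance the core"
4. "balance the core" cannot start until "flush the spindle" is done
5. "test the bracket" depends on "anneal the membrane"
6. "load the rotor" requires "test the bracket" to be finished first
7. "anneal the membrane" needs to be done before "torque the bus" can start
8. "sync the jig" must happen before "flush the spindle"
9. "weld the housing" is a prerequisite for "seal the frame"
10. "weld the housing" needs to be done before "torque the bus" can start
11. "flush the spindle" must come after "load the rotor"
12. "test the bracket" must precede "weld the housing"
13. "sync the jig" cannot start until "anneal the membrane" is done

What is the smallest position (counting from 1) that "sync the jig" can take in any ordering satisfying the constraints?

2

Working backwards through the constraints from "sync the jig", its only required predecessor is "anneal the membrane".
So at minimum 1 step comes before "sync the jig", putting "sync the jig" no earlier than position 2. That position is achievable by scheduling exactly that predecessor first.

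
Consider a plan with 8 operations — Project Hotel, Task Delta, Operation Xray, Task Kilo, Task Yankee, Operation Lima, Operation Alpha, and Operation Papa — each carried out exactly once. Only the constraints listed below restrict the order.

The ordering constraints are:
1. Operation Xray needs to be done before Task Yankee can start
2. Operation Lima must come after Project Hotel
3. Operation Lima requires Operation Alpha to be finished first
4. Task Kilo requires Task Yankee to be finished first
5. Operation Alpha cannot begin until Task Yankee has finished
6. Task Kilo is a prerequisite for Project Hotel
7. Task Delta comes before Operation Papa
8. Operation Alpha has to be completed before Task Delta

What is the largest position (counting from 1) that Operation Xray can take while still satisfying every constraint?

1

Every operation that must follow Operation Xray has to come after it. Tracing all chains starting from Operation Xray, those operations are: Project Hotel, Task Delta, Task Kilo, Task Yankee, Operation Lima, Operation Alpha, Operation Papa — 7 in total.
So at least 7 operations follow Operation Xray, putting Operation Xray no later than position 1. That position is achievable by scheduling everything else first.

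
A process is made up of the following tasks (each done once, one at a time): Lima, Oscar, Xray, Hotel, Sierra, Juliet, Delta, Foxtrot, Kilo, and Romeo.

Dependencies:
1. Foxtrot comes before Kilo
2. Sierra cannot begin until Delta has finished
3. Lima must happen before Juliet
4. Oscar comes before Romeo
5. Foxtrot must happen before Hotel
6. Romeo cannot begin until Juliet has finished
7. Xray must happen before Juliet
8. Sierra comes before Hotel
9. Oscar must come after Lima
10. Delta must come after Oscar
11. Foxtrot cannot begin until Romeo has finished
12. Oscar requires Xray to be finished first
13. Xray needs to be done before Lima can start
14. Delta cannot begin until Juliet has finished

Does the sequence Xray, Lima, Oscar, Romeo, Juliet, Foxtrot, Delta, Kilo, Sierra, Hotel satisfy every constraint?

No

In the proposed order, Romeo appears before Juliet.
That contradicts the constraint that Juliet must precede Romeo.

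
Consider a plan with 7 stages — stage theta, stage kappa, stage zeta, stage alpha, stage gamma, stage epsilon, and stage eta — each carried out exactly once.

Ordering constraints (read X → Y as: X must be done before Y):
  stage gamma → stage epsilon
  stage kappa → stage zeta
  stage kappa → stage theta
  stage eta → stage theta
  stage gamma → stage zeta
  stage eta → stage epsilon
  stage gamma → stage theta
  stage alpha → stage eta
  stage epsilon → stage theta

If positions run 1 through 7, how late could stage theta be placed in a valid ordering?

Nothing depends on stage theta, so it can be the final stage, position 7.

7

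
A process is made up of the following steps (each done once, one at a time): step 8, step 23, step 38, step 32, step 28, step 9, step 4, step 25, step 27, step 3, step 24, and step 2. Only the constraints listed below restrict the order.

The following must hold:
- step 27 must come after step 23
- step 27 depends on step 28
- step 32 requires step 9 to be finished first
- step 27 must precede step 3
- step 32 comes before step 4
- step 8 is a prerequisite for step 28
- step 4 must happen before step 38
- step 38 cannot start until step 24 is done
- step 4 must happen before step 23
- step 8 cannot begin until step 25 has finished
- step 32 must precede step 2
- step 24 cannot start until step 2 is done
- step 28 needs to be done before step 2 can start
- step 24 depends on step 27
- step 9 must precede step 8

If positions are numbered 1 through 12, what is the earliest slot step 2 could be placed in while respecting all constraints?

6

Working backwards through the constraints from step 2, its full set of required predecessors is step 8, step 32, step 28, step 9, step 25 — 5 of them.
So at minimum 5 steps come before step 2, putting step 2 no earlier than position 6. That position is achievable by scheduling exactly those predecessors first.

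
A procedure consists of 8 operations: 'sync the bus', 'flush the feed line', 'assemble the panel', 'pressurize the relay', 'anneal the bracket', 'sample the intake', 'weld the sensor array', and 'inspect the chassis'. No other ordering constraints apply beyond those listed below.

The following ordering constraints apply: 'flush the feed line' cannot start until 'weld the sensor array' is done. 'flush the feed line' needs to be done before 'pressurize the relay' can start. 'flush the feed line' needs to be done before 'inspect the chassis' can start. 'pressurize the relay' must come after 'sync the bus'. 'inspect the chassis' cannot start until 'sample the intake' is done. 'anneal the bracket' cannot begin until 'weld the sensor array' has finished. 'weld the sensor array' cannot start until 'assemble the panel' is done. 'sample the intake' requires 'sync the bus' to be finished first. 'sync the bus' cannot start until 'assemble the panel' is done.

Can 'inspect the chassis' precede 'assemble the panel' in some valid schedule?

No

Following 'assemble the panel' → 'sync the bus' → 'sample the intake' → 'inspect the chassis', 'assemble the panel' must precede 'inspect the chassis' in every valid ordering.
So no valid ordering can have 'inspect the chassis' before 'assemble the panel'.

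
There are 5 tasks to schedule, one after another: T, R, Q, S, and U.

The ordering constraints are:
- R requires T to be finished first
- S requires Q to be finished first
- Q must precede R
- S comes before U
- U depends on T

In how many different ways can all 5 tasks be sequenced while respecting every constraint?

The tasks with no prerequisites are T, Q; any of them can be placed first.
Counting all ways to extend the partial order to a total order gives 8.

8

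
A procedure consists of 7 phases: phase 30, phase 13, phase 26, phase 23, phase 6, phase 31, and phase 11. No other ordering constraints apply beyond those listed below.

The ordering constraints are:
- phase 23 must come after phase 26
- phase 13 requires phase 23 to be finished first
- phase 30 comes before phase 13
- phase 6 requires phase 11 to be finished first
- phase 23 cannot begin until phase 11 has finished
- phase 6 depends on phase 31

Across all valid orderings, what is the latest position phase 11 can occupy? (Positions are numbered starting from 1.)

Every phase that must follow phase 11 has to come after it. Tracing all chains starting from phase 11, those phases are: phase 13, phase 23, phase 6 — 3 in total.
So at least 3 phases follow phase 11, putting phase 11 no later than position 4. That position is achievable by scheduling everything else first.

4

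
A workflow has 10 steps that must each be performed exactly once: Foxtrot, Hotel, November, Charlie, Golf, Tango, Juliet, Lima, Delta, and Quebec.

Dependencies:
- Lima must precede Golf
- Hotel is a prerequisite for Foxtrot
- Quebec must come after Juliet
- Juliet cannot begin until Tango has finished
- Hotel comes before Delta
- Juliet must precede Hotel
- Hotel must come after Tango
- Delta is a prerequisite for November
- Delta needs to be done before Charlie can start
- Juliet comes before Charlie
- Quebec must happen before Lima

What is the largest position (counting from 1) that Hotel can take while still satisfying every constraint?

6

Every step that must follow Hotel has to come after it. Tracing all chains starting from Hotel, those steps are: Foxtrot, November, Charlie, Delta — 4 in total.
So at least 4 steps follow Hotel, putting Hotel no later than position 6. That position is achievable by scheduling everything else first.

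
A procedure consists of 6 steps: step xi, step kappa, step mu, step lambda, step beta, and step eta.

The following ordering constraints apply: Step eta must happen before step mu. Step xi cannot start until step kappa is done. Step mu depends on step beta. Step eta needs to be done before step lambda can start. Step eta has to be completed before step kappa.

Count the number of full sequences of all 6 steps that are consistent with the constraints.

42

2 steps have no prerequisites (step beta, step eta), so any of them could come first.
Systematically extending each partial ordering one step at a time and counting, there are 42 complete orderings.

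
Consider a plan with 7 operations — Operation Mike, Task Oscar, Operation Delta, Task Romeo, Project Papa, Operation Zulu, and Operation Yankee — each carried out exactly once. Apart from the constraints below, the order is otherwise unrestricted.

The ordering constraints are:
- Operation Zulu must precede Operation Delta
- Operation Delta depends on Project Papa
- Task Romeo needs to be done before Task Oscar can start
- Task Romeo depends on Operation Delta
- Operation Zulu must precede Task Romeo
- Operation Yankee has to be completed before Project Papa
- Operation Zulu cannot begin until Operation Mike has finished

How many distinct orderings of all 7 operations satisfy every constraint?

6

2 operations have no prerequisites (Operation Mike, Operation Yankee), so any of them could come first.
Counting all ways to extend the partial order to a total order gives 6.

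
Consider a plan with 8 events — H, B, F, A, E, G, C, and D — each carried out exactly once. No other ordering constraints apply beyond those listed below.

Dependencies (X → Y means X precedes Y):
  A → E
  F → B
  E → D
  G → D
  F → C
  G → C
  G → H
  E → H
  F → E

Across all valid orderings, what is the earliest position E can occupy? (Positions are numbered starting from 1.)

3

Every event that must precede E has to come before it. Tracing all chains that end at E, those events are: F, A — 2 in total.
With 2 mandatory predecessors, the earliest E can sit is position 2+1 = 3, and placing just those 2 first achieves it.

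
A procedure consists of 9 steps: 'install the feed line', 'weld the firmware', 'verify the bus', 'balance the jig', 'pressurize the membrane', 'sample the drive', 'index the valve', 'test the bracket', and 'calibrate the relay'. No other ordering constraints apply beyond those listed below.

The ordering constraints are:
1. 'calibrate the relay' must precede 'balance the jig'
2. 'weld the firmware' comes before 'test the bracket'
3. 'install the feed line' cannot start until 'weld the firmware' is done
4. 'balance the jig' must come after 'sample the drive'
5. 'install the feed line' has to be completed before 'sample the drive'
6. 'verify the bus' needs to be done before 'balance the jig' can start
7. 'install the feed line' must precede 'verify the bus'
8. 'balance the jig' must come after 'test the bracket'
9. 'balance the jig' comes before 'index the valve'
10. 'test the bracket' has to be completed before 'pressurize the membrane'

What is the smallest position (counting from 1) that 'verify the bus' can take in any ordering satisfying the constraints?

Every step that must precede 'verify the bus' has to come before it. Tracing all chains that end at 'verify the bus', those steps are: 'install the feed line', 'weld the firmware' — 2 in total.
So at minimum 2 steps come before 'verify the bus', putting 'verify the bus' no earlier than position 3. That position is achievable by scheduling exactly those predecessors first.

3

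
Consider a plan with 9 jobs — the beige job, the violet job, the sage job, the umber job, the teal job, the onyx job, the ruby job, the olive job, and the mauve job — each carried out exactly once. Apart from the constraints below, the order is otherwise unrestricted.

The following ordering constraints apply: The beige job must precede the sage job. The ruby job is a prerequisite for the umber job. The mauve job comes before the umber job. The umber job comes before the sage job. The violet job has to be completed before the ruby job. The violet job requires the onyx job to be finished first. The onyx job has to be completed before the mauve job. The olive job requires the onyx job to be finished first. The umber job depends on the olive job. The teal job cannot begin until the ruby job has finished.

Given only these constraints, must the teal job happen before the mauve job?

No

Nothing in the constraints links the teal job and the mauve job; they are unordered relative to each other.
There exist valid orderings with the mauve job before the teal job, so the teal job is not required to come first.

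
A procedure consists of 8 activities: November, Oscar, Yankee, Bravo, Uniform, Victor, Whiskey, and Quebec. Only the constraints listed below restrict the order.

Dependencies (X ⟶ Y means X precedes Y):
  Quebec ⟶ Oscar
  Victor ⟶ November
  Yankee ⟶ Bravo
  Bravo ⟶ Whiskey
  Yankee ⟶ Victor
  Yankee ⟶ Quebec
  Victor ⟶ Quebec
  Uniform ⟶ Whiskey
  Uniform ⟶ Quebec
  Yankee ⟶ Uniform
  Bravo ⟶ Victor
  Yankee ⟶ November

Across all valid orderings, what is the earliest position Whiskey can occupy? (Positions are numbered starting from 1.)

4

Every activity that must precede Whiskey has to come before it. Tracing all chains that end at Whiskey, those activities are: Yankee, Bravo, Uniform — 3 in total.
With 3 mandatory predecessors, the earliest Whiskey can sit is position 3+1 = 4, and placing just those 3 first achieves it.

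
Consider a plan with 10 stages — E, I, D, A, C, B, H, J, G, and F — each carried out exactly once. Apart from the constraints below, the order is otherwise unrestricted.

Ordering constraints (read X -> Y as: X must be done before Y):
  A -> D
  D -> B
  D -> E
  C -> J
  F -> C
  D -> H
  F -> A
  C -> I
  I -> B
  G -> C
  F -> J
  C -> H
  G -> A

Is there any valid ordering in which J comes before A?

No chain of constraints runs from A to J, so A is not required to come first.
So a valid ordering placing J earlier than A exists.

Yes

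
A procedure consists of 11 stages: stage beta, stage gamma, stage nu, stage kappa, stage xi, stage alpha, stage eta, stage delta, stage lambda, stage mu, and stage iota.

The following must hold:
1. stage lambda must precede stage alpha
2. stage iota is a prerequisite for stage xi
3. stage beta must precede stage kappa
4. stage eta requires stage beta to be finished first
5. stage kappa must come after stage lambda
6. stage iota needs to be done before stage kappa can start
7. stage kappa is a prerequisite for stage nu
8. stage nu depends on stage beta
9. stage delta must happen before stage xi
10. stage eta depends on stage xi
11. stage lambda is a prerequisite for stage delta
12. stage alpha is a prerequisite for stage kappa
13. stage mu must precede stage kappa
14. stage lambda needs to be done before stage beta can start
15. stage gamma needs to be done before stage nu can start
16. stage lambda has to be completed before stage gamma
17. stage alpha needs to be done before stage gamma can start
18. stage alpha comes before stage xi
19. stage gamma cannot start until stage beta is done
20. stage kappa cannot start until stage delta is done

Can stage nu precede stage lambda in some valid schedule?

No

The constraints give a chain stage lambda → stage beta → stage nu, which forces stage lambda before stage nu.
Hence stage nu can never be scheduled before stage lambda.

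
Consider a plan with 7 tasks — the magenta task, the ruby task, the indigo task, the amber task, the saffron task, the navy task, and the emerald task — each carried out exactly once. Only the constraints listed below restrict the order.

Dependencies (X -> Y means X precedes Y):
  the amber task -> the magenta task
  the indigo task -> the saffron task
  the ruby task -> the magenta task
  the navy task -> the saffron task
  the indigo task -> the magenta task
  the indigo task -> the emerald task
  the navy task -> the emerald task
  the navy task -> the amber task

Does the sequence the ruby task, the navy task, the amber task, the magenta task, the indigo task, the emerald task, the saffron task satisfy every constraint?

No

The sequence places the magenta task ahead of the indigo task.
Since the indigo task is required before the magenta task, the ordering is invalid.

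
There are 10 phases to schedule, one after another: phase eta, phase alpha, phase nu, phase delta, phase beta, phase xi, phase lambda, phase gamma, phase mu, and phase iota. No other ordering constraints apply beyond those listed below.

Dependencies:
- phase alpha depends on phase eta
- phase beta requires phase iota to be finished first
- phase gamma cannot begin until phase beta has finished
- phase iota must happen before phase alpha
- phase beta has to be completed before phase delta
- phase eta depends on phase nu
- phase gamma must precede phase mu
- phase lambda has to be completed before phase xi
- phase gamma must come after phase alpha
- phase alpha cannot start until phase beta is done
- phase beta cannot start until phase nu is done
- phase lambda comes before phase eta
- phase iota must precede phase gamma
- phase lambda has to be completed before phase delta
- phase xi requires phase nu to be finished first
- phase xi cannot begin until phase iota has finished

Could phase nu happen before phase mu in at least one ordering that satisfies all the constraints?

The constraints force phase nu before phase mu, so yes — every valid ordering has phase nu earlier.

Yes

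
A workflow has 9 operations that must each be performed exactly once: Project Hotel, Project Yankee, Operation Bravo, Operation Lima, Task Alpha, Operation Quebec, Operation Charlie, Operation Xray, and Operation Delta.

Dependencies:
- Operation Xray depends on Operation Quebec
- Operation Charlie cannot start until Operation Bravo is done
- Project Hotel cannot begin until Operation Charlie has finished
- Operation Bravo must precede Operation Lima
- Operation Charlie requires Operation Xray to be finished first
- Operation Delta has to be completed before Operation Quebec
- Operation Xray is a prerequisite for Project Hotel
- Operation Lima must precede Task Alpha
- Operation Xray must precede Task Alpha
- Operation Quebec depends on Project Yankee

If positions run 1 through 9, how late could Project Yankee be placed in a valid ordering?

Following every chain forward from Project Yankee, the operations that must come later are Project Hotel, Task Alpha, Operation Quebec, Operation Charlie, Operation Xray — 5 of them.
With 5 mandatory successors out of 9 operations total, the latest slot for Project Yankee is 9−5 = 4, and it's reachable by doing all non-successors before Project Yankee.

4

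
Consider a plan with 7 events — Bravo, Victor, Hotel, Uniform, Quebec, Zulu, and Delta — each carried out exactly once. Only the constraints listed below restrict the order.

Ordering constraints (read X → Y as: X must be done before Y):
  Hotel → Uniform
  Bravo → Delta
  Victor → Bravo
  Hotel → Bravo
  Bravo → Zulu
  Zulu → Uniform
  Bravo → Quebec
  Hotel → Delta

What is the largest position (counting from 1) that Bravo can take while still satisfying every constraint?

Every event that must follow Bravo has to come after it. Tracing all chains starting from Bravo, those events are: Uniform, Quebec, Zulu, Delta — 4 in total.
With 4 mandatory successors out of 7 events total, the latest slot for Bravo is 7−4 = 3, and it's reachable by doing all non-successors before Bravo.

3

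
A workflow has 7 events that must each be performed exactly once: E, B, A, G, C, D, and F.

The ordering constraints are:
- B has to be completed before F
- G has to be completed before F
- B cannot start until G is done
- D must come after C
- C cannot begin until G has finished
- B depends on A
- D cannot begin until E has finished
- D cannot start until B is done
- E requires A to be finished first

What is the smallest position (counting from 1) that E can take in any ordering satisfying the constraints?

2

Working backwards through the constraints from E, its only required predecessor is A.
With 1 mandatory predecessor, the earliest E can sit is position 1+1 = 2, and placing just that one first achieves it.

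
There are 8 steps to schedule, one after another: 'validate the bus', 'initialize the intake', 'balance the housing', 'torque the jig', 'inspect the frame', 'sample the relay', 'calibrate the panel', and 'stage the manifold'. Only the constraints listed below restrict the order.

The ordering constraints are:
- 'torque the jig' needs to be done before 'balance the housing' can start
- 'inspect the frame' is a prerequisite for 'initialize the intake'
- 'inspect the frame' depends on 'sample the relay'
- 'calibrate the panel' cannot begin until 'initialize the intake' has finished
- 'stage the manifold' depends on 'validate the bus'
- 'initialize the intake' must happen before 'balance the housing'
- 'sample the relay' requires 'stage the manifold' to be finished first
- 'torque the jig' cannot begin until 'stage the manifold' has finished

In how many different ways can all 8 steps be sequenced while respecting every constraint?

9

Only 'validate the bus' has no prerequisites, so it must go first.
Systematically extending each partial ordering one step at a time and counting, there are 9 complete orderings.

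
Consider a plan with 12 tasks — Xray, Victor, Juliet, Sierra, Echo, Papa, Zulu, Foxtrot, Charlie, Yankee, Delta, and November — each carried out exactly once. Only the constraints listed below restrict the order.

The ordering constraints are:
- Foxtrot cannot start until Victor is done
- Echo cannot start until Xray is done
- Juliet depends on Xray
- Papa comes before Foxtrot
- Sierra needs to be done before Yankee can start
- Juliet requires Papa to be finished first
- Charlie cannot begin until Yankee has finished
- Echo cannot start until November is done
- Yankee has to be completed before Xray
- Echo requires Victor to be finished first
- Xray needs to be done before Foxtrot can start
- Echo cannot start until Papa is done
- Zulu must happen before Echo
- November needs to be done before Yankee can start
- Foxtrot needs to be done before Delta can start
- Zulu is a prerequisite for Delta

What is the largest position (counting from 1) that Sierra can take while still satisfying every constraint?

5

Following every chain forward from Sierra, the tasks that must come later are Xray, Juliet, Echo, Foxtrot, Charlie, Yankee, Delta — 7 of them.
With 7 mandatory successors out of 12 tasks total, the latest slot for Sierra is 12−7 = 5, and it's reachable by doing all non-successors before Sierra.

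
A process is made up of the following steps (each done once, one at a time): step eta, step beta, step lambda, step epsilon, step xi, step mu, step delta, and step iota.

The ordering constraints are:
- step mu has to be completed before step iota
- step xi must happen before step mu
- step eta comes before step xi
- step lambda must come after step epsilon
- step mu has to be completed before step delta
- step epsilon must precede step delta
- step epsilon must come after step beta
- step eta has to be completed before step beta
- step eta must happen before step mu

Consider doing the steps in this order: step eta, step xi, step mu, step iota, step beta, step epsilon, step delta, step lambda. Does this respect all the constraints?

Every stated constraint is respected: step eta sits at position 1, ahead of step beta at position 5, and each of the other listed pairs likewise has the predecessor earlier in the sequence.

Yes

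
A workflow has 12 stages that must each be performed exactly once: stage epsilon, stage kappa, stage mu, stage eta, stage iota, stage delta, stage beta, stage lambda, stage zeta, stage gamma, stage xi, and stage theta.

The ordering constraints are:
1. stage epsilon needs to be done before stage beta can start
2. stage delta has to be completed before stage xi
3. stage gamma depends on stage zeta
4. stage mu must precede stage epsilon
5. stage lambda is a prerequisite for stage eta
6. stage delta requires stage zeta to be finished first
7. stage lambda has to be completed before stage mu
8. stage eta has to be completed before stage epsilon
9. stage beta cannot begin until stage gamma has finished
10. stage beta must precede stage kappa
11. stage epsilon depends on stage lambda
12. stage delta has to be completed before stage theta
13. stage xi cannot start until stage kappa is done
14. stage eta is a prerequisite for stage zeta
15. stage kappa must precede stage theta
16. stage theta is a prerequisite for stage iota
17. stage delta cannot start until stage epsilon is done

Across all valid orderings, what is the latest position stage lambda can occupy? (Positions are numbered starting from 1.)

1

The stages that are forced after stage lambda, directly or by a chain of constraints, are stage epsilon, stage kappa, stage mu, stage eta, stage iota, stage delta, stage beta, stage zeta, stage gamma, stage xi, stage theta. That's 11 stages.
With 11 mandatory successors out of 12 stages total, the latest slot for stage lambda is 12−11 = 1, and it's reachable by doing all non-successors before stage lambda.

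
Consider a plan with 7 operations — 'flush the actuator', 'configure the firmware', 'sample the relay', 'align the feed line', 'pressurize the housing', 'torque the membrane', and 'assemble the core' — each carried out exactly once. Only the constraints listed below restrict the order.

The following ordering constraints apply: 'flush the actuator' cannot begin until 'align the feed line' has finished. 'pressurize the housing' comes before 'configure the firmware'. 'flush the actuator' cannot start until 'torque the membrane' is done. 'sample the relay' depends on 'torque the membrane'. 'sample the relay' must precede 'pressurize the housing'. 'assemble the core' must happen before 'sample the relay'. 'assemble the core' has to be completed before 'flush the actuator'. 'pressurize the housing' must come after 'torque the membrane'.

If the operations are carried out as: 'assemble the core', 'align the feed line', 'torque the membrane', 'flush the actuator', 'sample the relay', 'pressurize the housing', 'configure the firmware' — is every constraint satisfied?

Yes

Going through the constraints one by one, each required predecessor appears earlier in the sequence than its dependent — e.g. 'assemble the core' (position 1) is before 'sample the relay' (position 5), as required.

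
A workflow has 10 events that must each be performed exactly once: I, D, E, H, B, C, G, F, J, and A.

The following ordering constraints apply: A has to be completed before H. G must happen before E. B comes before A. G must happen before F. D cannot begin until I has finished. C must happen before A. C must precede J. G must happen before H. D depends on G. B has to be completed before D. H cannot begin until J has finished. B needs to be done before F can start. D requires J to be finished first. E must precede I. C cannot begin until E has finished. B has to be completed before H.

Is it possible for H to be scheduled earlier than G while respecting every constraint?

Following G → H, G must precede H in every valid ordering.
Hence H can never be scheduled before G.

No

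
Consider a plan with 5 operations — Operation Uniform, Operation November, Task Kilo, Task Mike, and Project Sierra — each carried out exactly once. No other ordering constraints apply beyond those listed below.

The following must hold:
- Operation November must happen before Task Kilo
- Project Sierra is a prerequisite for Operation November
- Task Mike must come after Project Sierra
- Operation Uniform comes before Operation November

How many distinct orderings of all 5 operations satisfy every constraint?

The operations with no prerequisites are Operation Uniform, Project Sierra; any of them can be placed first.
Enumerating by repeatedly choosing an available operation (one whose prerequisites are all placed) gives 7 distinct complete orderings.

7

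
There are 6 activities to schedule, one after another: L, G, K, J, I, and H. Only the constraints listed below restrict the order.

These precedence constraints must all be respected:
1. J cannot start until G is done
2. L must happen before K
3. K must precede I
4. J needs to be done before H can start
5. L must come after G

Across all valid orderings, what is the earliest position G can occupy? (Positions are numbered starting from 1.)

No constraint forces any other activity before G, so it can be placed first.

1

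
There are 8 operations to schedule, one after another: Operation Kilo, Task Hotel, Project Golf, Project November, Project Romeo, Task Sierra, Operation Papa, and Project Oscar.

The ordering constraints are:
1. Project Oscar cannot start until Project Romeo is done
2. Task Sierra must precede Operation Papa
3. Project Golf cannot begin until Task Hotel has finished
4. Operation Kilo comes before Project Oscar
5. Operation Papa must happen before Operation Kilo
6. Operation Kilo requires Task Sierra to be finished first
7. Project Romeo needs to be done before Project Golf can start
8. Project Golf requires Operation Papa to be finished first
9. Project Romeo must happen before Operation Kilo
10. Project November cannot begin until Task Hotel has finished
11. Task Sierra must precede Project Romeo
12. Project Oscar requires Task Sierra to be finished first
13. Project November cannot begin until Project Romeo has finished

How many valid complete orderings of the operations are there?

121

The operations with no prerequisites are Task Hotel, Task Sierra; any of them can be placed first.
Counting all ways to extend the partial order to a total order gives 121.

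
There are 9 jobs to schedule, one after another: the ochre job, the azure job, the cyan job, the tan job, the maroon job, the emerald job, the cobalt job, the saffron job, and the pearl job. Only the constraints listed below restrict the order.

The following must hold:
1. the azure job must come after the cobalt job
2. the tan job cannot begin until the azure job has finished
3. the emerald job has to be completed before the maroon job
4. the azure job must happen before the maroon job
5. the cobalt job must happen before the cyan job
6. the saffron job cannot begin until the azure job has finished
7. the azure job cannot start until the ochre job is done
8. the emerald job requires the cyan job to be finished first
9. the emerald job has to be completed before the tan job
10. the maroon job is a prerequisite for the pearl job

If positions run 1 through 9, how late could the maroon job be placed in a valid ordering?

The only job forced after the maroon job (directly or by a chain) is the pearl job.
With 1 mandatory successor out of 9 jobs total, the latest slot for the maroon job is 9−1 = 8, and it's reachable by doing all non-successors before the maroon job.

8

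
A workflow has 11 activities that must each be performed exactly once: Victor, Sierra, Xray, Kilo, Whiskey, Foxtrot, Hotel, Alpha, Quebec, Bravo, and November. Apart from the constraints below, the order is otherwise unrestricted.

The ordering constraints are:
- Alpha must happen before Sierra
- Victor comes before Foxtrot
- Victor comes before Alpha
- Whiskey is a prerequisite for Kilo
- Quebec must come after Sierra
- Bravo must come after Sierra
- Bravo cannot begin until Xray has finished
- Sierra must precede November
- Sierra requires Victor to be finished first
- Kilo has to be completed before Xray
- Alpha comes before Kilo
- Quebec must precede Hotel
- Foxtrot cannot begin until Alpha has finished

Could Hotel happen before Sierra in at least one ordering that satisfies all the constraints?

The constraints give a chain Sierra → Quebec → Hotel, which forces Sierra before Hotel.
So no valid ordering can have Hotel before Sierra.

No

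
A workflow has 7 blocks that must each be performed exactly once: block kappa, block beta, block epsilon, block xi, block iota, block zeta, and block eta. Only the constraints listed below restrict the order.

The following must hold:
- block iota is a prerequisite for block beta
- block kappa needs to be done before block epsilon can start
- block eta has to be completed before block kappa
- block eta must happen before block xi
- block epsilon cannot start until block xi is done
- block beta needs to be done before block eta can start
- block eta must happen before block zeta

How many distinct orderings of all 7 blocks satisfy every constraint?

8

Block iota is the only block with nothing required before it, so every ordering starts there.
Enumerating by repeatedly choosing an available block (one whose prerequisites are all placed) gives 8 distinct complete orderings.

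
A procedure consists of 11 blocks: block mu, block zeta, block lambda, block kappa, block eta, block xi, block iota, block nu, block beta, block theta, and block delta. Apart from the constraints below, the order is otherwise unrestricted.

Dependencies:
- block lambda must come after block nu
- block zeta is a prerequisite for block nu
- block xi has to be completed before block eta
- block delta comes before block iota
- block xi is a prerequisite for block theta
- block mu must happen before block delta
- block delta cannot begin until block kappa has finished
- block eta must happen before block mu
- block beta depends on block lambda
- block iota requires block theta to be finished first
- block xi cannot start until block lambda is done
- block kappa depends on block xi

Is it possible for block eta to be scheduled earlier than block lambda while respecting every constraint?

No

Following block lambda → block xi → block eta, block lambda must precede block eta in every valid ordering.
Hence block eta can never be scheduled before block lambda.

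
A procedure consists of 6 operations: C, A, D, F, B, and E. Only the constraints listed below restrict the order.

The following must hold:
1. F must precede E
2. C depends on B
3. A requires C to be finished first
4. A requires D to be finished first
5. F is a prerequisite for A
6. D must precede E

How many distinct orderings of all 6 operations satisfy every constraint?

32

The operations with no prerequisites are D, F, B; any of them can be placed first.
Counting all ways to extend the partial order to a total order gives 32.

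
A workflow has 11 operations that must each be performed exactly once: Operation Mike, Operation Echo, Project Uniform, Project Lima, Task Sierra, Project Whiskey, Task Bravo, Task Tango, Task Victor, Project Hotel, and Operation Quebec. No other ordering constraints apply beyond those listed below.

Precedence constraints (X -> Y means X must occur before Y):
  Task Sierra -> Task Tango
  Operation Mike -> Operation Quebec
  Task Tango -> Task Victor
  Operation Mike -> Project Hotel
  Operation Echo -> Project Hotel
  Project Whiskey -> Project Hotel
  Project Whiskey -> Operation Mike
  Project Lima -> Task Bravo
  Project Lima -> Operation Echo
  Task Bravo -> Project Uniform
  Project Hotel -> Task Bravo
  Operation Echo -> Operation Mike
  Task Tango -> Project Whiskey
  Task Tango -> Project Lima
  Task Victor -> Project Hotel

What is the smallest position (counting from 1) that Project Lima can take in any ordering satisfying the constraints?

The operations that are forced before Project Lima, directly or transitively, are Task Sierra, Task Tango. That's 2 operations.
With 2 mandatory predecessors, the earliest Project Lima can sit is position 2+1 = 3, and placing just those 2 first achieves it.

3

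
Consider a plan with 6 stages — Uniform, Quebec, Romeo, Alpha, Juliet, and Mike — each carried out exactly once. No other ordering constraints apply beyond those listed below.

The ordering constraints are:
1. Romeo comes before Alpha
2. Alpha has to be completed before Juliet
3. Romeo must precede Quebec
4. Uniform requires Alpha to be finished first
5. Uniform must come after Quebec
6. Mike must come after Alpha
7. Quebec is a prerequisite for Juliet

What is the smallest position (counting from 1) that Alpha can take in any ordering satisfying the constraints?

The only stage forced before Alpha (directly or transitively) is Romeo.
So at minimum 1 stage comes before Alpha, putting Alpha no earlier than position 2. That position is achievable by scheduling exactly that predecessor first.

2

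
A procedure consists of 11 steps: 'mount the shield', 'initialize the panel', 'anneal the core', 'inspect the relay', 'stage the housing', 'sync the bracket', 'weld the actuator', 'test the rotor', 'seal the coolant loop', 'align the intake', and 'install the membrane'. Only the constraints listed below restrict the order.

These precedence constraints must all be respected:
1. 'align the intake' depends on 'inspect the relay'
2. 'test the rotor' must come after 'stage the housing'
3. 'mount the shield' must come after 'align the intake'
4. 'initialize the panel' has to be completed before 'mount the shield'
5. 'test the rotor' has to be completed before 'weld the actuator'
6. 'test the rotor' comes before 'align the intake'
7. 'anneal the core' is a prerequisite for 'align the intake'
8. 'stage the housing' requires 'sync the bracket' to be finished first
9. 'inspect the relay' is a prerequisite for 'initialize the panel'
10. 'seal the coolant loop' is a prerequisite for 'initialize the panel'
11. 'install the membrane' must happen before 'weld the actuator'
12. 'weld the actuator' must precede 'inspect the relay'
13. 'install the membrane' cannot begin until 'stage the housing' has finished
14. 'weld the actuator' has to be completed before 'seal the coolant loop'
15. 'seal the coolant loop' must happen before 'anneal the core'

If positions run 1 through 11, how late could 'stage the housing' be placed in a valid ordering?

2

The steps that are forced after 'stage the housing', directly or by a chain of constraints, are 'mount the shield', 'initialize the panel', 'anneal the core', 'inspect the relay', 'weld the actuator', 'test the rotor', 'seal the coolant loop', 'align the intake', 'install the membrane'. That's 9 steps.
With 9 mandatory successors out of 11 steps total, the latest slot for 'stage the housing' is 11−9 = 2, and it's reachable by doing all non-successors before 'stage the housing'.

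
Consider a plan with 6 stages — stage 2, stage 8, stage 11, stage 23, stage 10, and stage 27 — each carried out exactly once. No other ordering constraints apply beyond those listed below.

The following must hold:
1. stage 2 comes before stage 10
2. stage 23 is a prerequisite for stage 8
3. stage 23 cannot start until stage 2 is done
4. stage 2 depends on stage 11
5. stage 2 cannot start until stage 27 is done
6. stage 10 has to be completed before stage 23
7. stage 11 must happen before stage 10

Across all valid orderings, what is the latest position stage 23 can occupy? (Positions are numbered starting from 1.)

Following the constraints forward from stage 23, its only required successor is stage 8.
So at least 1 stage follows stage 23, putting stage 23 no later than position 5. That position is achievable by scheduling everything else first.

5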